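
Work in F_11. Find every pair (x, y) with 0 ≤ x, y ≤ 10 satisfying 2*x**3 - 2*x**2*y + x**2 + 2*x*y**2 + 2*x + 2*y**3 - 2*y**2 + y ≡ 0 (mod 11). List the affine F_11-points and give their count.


Affine F_11-points: {(0, 0), (2, 7), (3, 10), (4, 10), (5, 3), (6, 4), (7, 5), (8, 10), (10, 9)}; count = 9.

For each of the 121 pairs (x, y) ∈ F_11², evaluate f(x, y) mod 11. Record the zeros.
  x = 0: [0↦0, 1↦1, 2↦10, 3↦6, 4↦1, 5↦7, 6↦3, 7↦1, 8↦2, 9↦7, 10↦6]  zeros at y ∈ {0}
  x = 1: [0↦5, 1↦6, 2↦8, 3↦1, 4↦8, 5↦8, 6↦2, 7↦2, 8↦9, 9↦2, 10↦4]  zeros at y ∈ ∅
  x = 2: [0↦2, 1↦10, 2↦1, 3↦9, 4↦2, 5↦3, 6↦2, 7↦0, 8↦9, 9↦8, 10↦9]  zeros at y ∈ {7}
  x = 3: [0↦3, 1↦3, 2↦1, 3↦9, 4↦6, 5↦4, 6↦4, 7↦7, 8↦3, 9↦4, 10↦0]  zeros at y ∈ {10}
  x = 4: [0↦9, 1↦8, 2↦9, 3↦2, 4↦10, 5↦1, 6↦9, 7↦2, 8↦3, 9↦2, 10↦0]  zeros at y ∈ {10}
  x = 5: [0↦10, 1↦4, 2↦4, 3↦0, 4↦4, 5↦6, 6↦7, 7↦8, 8↦10, 9↦3, 10↦10]  zeros at y ∈ {3}
  x = 6: [0↦7, 1↦3, 2↦9, 3↦4, 4↦0, 5↦9, 6↦10, 7↦4, 8↦3, 9↦8, 10↦9]  zeros at y ∈ {4}
  x = 7: [0↦1, 1↦6, 2↦3, 3↦4, 4↦10, 5↦0, 6↦8, 7↦2, 8↦5, 9↦7, 10↦9]  zeros at y ∈ {5}
  x = 8: [0↦4, 1↦3, 2↦9, 3↦1, 4↦2, 5↦2, 6↦2, 7↦3, 8↦6, 9↦1, 10↦0]  zeros at y ∈ {10}
  x = 9: [0↦6, 1↦6, 2↦6, 3↦7, 4↦10, 5↦5, 6↦4, 7↦8, 8↦7, 9↦2, 10↦5]  zeros at y ∈ ∅
  x = 10: [0↦8, 1↦5, 2↦6, 3↦1, 4↦2, 5↦10, 6↦4, 7↦7, 8↦9, 9↦0, 10↦3]  zeros at y ∈ {9}
Collecting zeros: affine points = {(0, 0), (2, 7), (3, 10), (4, 10), (5, 3), (6, 4), (7, 5), (8, 10), (10, 9)}.
Total count |C(F_11)_aff| = 9.


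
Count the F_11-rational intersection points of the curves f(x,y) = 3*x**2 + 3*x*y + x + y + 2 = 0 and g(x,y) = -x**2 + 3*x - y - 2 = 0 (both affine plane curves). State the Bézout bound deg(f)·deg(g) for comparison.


Common zeros: {(0, 9), (5, 10), (6, 2)}; count = 3; Bézout bound = 4.

deg(f) = 2, deg(g) = 2, so Bézout bound = 4.
Scan x ∈ F_11. For each x, list the y ∈ F_11 with f(x, y) ≡ 0 and those with g(x, y) ≡ 0 (mod 11); the common zeros in that column are the intersection.
  x = 0: f ≡ 0 at y ∈ {9}; g ≡ 0 at y ∈ {9}; common: {9}.
  x = 1: f ≡ 0 at y ∈ {4}; g ≡ 0 at y ∈ {0}; common: ∅.
  x = 2: f ≡ 0 at y ∈ {4}; g ≡ 0 at y ∈ {0}; common: ∅.
  x = 3: f ≡ 0 at y ∈ {10}; g ≡ 0 at y ∈ {9}; common: ∅.
  x = 4: f ≡ 0 at y ∈ {6}; g ≡ 0 at y ∈ {5}; common: ∅.
  x = 5: f ≡ 0 at y ∈ {10}; g ≡ 0 at y ∈ {10}; common: {10}.
  x = 6: f ≡ 0 at y ∈ {2}; g ≡ 0 at y ∈ {2}; common: {2}.
  x = 7: f ≡ 0 at y ∈ ∅; g ≡ 0 at y ∈ {3}; common: ∅.
  x = 8: f ≡ 0 at y ∈ {6}; g ≡ 0 at y ∈ {2}; common: ∅.
  x = 9: f ≡ 0 at y ∈ {9}; g ≡ 0 at y ∈ {10}; common: ∅.
  x = 10: f ≡ 0 at y ∈ {2}; g ≡ 0 at y ∈ {5}; common: ∅.
Collecting: common zeros = {(0, 9), (5, 10), (6, 2)}, so the count is 3.
Comparison with the Bézout bound: 3 ≤ 4 = deg(f)·deg(g), as expected for curves with no common component (the affine F_11-count falls short of the bound because intersections may lie at infinity, over extension fields, or carry multiplicity).


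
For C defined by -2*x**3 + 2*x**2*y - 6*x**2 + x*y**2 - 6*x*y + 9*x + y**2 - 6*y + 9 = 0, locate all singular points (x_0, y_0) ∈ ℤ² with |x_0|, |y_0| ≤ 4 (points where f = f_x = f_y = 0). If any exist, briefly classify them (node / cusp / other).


Singular points: {(0, 3)}; classification: cusp.

Compute partial derivatives:
  f_x = -6*x**2 + 4*x*y - 12*x + y**2 - 6*y + 9.
  f_y = 2*x**2 + 2*x*y - 6*x + 2*y - 6.
Scan x_0 ∈ {−4, ..., 4}. For each x_0, f_y(x_0, y) is a polynomial in y; find its integer roots y ∈ {−4, ..., 4}, then test f_x and f at those candidates.
  x = -4: f_y(-4, y) = 50 - 6*y; no integer root y with |y| ≤ 4.
  x = -3: f_y(-3, y) = 30 - 4*y; no integer root y with |y| ≤ 4.
  x = -2: f_y(-2, y) = 14 - 2*y; no integer root y with |y| ≤ 4.
  x = -1: f_y(-1, y) = 2; no integer root y with |y| ≤ 4.
  x = 0: f_y(0, y) = 2*y - 6; vanishes at y ∈ {3}. (0, 3): f_x = 0, f = 0 — SINGULAR.
  x = 1: f_y(1, y) = 4*y - 10; no integer root y with |y| ≤ 4.
  x = 2: f_y(2, y) = 6*y - 10; no integer root y with |y| ≤ 4.
  x = 3: f_y(3, y) = 8*y - 6; no integer root y with |y| ≤ 4.
  x = 4: f_y(4, y) = 10*y + 2; no integer root y with |y| ≤ 4.
Only singular point on the grid: (0, 3).
Classify: substitute x = 0 + u, y = 3 + v and expand: f = -2*u**3 + 2*u**2*v + u*v**2 + v**2.
No constant or linear terms (consistent with a singular point). Quadratic part: v**2. Cubic part: -2*u**3 + 2*u**2*v + u*v**2.
The quadratic part v**2 is a perfect square, so there is a single (double) tangent line v = 0, i.e. y = 3. Restricting the cubic part to that line (v = 0) leaves -2*u**3 ≠ 0, so f is not divisible by v and the branch is v² ≈ 2*u**3 to lowest order — this is a cusp.
Classification: cusp.


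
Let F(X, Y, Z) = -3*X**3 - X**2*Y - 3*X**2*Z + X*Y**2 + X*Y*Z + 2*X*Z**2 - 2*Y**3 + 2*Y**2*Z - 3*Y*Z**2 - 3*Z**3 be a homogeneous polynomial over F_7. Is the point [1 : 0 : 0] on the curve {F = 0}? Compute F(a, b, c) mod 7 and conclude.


F(1,0,0) ≡ 4 (mod 7); P is NOT on the curve.

Evaluate F(1, 0, 0) term-by-term (mod 7).
  -3*X**3 ↦ -3·1·1·1 = -3
  -X**2*Y ↦ -1·1·0·1 = 0
  -3*X**2*Z ↦ -3·1·1·0 = 0
  X*Y**2 ↦ 1·1·0·1 = 0
  X*Y*Z ↦ 1·1·0·0 = 0
  2*X*Z**2 ↦ 2·1·1·0 = 0
  -2*Y**3 ↦ -2·1·0·1 = 0
  2*Y**2*Z ↦ 2·1·0·0 = 0
  -3*Y*Z**2 ↦ -3·1·0·0 = 0
  -3*Z**3 ↦ -3·1·1·0 = 0
Sum: F(1, 0, 0) = (-3) + (0) + (0) + (0) + (0) + (0) + (0) + (0) + (0) + (0) = -3.
Reducing mod 7: -3 ≡ 4 (mod 7).
Since F(a, b, c) ≡ 4 ≠ 0 (mod 7), P does NOT lie on the curve.


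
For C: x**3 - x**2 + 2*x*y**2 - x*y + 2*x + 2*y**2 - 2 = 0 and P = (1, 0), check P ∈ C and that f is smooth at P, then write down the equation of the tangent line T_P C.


Tangent line at P: 3*x - y - 3 = 0.

Step 1: f(1, 0) = 0, so P lies on C.
Step 2: partial derivatives
  f_x(x, y) = 3*x**2 - 2*x + 2*y**2 - y + 2, f_y(x, y) = 4*x*y - x + 4*y.
  f_x(P) = 3, f_y(P) = -1 (gradient nonzero, so P is smooth).
Step 3: tangent line at P: 3·(x − 1) + -1·(y − 0) = 0.
Expanding: 3*x - y - 3 = 0.


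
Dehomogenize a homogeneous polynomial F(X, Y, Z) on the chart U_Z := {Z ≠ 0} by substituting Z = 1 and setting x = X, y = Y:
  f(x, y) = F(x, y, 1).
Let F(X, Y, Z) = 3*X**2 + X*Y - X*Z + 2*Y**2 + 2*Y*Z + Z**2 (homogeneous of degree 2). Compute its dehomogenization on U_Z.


f(x, y) = 3*x**2 + x*y - x + 2*y**2 + 2*y + 1

On U_Z we set Z = 1. Each monomial c·X^i·Y^j·Z^k in F becomes c·x^i·y^j·1^k = c·x^i·y^j.
Substituting Z = 1: F(X, Y, 1) = 3*x**2 + x*y - x + 2*y**2 + 2*y + 1.
Note: deg(f) ≤ deg(F) = 2; strict inequality happens when F is divisible by Z (lost terms).


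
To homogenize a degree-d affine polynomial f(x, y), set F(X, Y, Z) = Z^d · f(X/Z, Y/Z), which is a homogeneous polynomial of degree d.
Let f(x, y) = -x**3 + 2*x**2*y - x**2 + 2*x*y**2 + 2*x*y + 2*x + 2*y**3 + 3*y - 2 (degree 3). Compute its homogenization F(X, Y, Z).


F(X, Y, Z) = -X**3 + 2*X**2*Y - X**2*Z + 2*X*Y**2 + 2*X*Y*Z + 2*X*Z**2 + 2*Y**3 + 3*Y*Z**2 - 2*Z**3

deg(f) = 3.
Substitute x = X/Z, y = Y/Z into f, then multiply by Z^3.
  monomial -1·x^3·y^0 ↦ -1·X^3·Y^0·Z^0.
  monomial 2·x^2·y^1 ↦ 2·X^2·Y^1·Z^0.
  monomial -1·x^2·y^0 ↦ -1·X^2·Y^0·Z^1.
  monomial 2·x^1·y^2 ↦ 2·X^1·Y^2·Z^0.
  monomial 2·x^1·y^1 ↦ 2·X^1·Y^1·Z^1.
  monomial 2·x^1·y^0 ↦ 2·X^1·Y^0·Z^2.
  monomial 2·x^0·y^3 ↦ 2·X^0·Y^3·Z^0.
  monomial 3·x^0·y^1 ↦ 3·X^0·Y^1·Z^2.
  monomial -2·x^0·y^0 ↦ -2·X^0·Y^0·Z^3.
Collecting: F(X, Y, Z) = -X**3 + 2*X**2*Y - X**2*Z + 2*X*Y**2 + 2*X*Y*Z + 2*X*Z**2 + 2*Y**3 + 3*Y*Z**2 - 2*Z**3.


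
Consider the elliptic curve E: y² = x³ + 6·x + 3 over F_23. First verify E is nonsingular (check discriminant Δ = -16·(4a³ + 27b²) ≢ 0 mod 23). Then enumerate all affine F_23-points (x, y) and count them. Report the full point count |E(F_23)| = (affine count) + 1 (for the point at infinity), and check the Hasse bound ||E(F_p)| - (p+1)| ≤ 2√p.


Affine points = {(0, 7), (0, 16), (2, 0), (3, 5), (3, 18), (6, 5), (6, 18), (9, 2), (9, 21), (12, 3), (12, 20), (13, 1), (13, 22), (14, 5), (14, 18), (15, 8), (15, 15), (16, 3), (16, 20), (17, 2), (17, 21), (18, 3), (18, 20), (20, 2), (20, 21), (21, 11), (21, 12)}; affine count = 27; |E(F_23)| = 28.

Discriminant check: Δ ∝ 4a³ + 27b² = 4·6³ + 27·3² = 4·216 + 27·9 ≡ 3 (mod 23). Nonzero ⇒ E is nonsingular.
For each x ∈ F_23, compute rhs = x³ + 6·x + 3 mod 23, then count y ∈ F_23 with y² ≡ rhs.
  x = 0: rhs = 3, matching y values: 7, 16 (2 points).
  x = 1: rhs = 10, matching y values: none (0 points).
  x = 2: rhs = 0, matching y values: 0 (1 points).
  x = 3: rhs = 2, matching y values: 5, 18 (2 points).
  x = 4: rhs = 22, matching y values: none (0 points).
  x = 5: rhs = 20, matching y values: none (0 points).
  x = 6: rhs = 2, matching y values: 5, 18 (2 points).
  x = 7: rhs = 20, matching y values: none (0 points).
  x = 8: rhs = 11, matching y values: none (0 points).
  x = 9: rhs = 4, matching y values: 2, 21 (2 points).
  x = 10: rhs = 5, matching y values: none (0 points).
  x = 11: rhs = 20, matching y values: none (0 points).
  x = 12: rhs = 9, matching y values: 3, 20 (2 points).
  x = 13: rhs = 1, matching y values: 1, 22 (2 points).
  x = 14: rhs = 2, matching y values: 5, 18 (2 points).
  x = 15: rhs = 18, matching y values: 8, 15 (2 points).
  x = 16: rhs = 9, matching y values: 3, 20 (2 points).
  x = 17: rhs = 4, matching y values: 2, 21 (2 points).
  x = 18: rhs = 9, matching y values: 3, 20 (2 points).
  x = 19: rhs = 7, matching y values: none (0 points).
  x = 20: rhs = 4, matching y values: 2, 21 (2 points).
  x = 21: rhs = 6, matching y values: 11, 12 (2 points).
  x = 22: rhs = 19, matching y values: none (0 points).
Total affine count: 27.
Full point count |E(F_23)| = 27 + 1 = 28.
Hasse bound: |28 − (23+1)| = |4| = 4 ≤ 2√23 ≈ 9.5917 ✓.


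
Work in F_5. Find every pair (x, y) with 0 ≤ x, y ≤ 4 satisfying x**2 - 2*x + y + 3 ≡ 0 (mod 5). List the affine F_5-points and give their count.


Affine F_5-points: {(0, 2), (1, 3), (2, 2), (3, 4), (4, 4)}; count = 5.

For each of the 25 pairs (x, y) ∈ F_5², evaluate f(x, y) mod 5. Record the zeros.
  x = 0: [0↦3, 1↦4, 2↦0, 3↦1, 4↦2]  zeros at y ∈ {2}
  x = 1: [0↦2, 1↦3, 2↦4, 3↦0, 4↦1]  zeros at y ∈ {3}
  x = 2: [0↦3, 1↦4, 2↦0, 3↦1, 4↦2]  zeros at y ∈ {2}
  x = 3: [0↦1, 1↦2, 2↦3, 3↦4, 4↦0]  zeros at y ∈ {4}
  x = 4: [0↦1, 1↦2, 2↦3, 3↦4, 4↦0]  zeros at y ∈ {4}
Collecting zeros: affine points = {(0, 2), (1, 3), (2, 2), (3, 4), (4, 4)}.
Total count |C(F_5)_aff| = 5.


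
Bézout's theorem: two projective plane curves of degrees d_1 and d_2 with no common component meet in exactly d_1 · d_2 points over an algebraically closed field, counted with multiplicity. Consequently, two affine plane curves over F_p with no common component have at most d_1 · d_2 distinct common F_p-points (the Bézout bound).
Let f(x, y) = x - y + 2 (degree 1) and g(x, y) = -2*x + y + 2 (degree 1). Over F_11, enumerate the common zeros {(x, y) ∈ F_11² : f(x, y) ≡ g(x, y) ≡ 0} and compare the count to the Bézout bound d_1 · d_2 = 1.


Common zeros: {(4, 6)}; count = 1; Bézout bound = 1.

deg(f) = 1, deg(g) = 1, so Bézout bound = 1.
Scan x ∈ F_11. For each x, list the y ∈ F_11 with f(x, y) ≡ 0 and those with g(x, y) ≡ 0 (mod 11); the common zeros in that column are the intersection.
  x = 0: f ≡ 0 at y ∈ {2}; g ≡ 0 at y ∈ {9}; common: ∅.
  x = 1: f ≡ 0 at y ∈ {3}; g ≡ 0 at y ∈ {0}; common: ∅.
  x = 2: f ≡ 0 at y ∈ {4}; g ≡ 0 at y ∈ {2}; common: ∅.
  x = 3: f ≡ 0 at y ∈ {5}; g ≡ 0 at y ∈ {4}; common: ∅.
  x = 4: f ≡ 0 at y ∈ {6}; g ≡ 0 at y ∈ {6}; common: {6}.
  x = 5: f ≡ 0 at y ∈ {7}; g ≡ 0 at y ∈ {8}; common: ∅.
  x = 6: f ≡ 0 at y ∈ {8}; g ≡ 0 at y ∈ {10}; common: ∅.
  x = 7: f ≡ 0 at y ∈ {9}; g ≡ 0 at y ∈ {1}; common: ∅.
  x = 8: f ≡ 0 at y ∈ {10}; g ≡ 0 at y ∈ {3}; common: ∅.
  x = 9: f ≡ 0 at y ∈ {0}; g ≡ 0 at y ∈ {5}; common: ∅.
  x = 10: f ≡ 0 at y ∈ {1}; g ≡ 0 at y ∈ {7}; common: ∅.
Collecting: common zeros = {(4, 6)}, so the count is 1.
Comparison with the Bézout bound: 1 ≤ 1 = deg(f)·deg(g), as expected for curves with no common component (the bound is attained).


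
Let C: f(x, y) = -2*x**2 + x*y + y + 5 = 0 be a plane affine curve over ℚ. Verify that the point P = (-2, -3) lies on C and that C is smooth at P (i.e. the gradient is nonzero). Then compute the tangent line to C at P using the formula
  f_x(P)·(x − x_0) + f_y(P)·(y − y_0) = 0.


Tangent line at P: 5*x - y + 7 = 0.

Step 1: f(-2, -3) = 0, so P lies on C.
Step 2: partial derivatives
  f_x(x, y) = -4*x + y, f_y(x, y) = x + 1.
  f_x(P) = 5, f_y(P) = -1 (gradient nonzero, so P is smooth).
Step 3: tangent line at P: 5·(x − -2) + -1·(y − -3) = 0.
Expanding: 5*x - y + 7 = 0.


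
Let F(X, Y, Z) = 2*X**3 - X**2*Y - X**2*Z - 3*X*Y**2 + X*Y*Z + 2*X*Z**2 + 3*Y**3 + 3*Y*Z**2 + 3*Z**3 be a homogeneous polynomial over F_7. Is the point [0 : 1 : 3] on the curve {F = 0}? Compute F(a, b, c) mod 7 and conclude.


F(0,1,3) ≡ 6 (mod 7); P is NOT on the curve.

Evaluate F(0, 1, 3) term-by-term (mod 7).
  2*X**3 ↦ 2·0·1·1 = 0
  -X**2*Y ↦ -1·0·1·1 = 0
  -X**2*Z ↦ -1·0·1·3 = 0
  -3*X*Y**2 ↦ -3·0·1·1 = 0
  X*Y*Z ↦ 1·0·1·3 = 0
  2*X*Z**2 ↦ 2·0·1·9 = 0
  3*Y**3 ↦ 3·1·1·1 = 3
  3*Y*Z**2 ↦ 3·1·1·9 = 27
  3*Z**3 ↦ 3·1·1·27 = 81
Sum: F(0, 1, 3) = (0) + (0) + (0) + (0) + (0) + (0) + (3) + (27) + (81) = 111.
Reducing mod 7: 111 ≡ 6 (mod 7).
Since F(a, b, c) ≡ 6 ≠ 0 (mod 7), P does NOT lie on the curve.


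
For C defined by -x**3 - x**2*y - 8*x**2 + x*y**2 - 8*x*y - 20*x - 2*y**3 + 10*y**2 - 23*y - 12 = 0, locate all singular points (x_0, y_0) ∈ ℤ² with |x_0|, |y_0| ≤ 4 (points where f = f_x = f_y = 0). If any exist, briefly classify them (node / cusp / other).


Singular points: {(-3, 1)}; classification: cusp.

Compute partial derivatives:
  f_x = -3*x**2 - 2*x*y - 16*x + y**2 - 8*y - 20.
  f_y = -x**2 + 2*x*y - 8*x - 6*y**2 + 20*y - 23.
Scan x_0 ∈ {−4, ..., 4}. For each x_0, f_y(x_0, y) is a polynomial in y; find its integer roots y ∈ {−4, ..., 4}, then test f_x and f at those candidates.
  x = -4: f_y(-4, y) = -6*y**2 + 12*y - 7; no integer root y with |y| ≤ 4.
  x = -3: f_y(-3, y) = -6*y**2 + 14*y - 8; vanishes at y ∈ {1}. (-3, 1): f_x = 0, f = 0 — SINGULAR.
  x = -2: f_y(-2, y) = -6*y**2 + 16*y - 11; no integer root y with |y| ≤ 4.
  x = -1: f_y(-1, y) = -6*y**2 + 18*y - 16; no integer root y with |y| ≤ 4.
  x = 0: f_y(0, y) = -6*y**2 + 20*y - 23; no integer root y with |y| ≤ 4.
  x = 1: f_y(1, y) = -6*y**2 + 22*y - 32; no integer root y with |y| ≤ 4.
  x = 2: f_y(2, y) = -6*y**2 + 24*y - 43; no integer root y with |y| ≤ 4.
  x = 3: f_y(3, y) = -6*y**2 + 26*y - 56; no integer root y with |y| ≤ 4.
  x = 4: f_y(4, y) = -6*y**2 + 28*y - 71; no integer root y with |y| ≤ 4.
Only singular point on the grid: (-3, 1).
Classify: substitute x = -3 + u, y = 1 + v and expand: f = -u**3 - u**2*v + u*v**2 - 2*v**3 + v**2.
No constant or linear terms (consistent with a singular point). Quadratic part: v**2. Cubic part: -u**3 - u**2*v + u*v**2 - 2*v**3.
The quadratic part v**2 is a perfect square, so there is a single (double) tangent line v = 0, i.e. y = 1. Restricting the cubic part to that line (v = 0) leaves -u**3 ≠ 0, so f is not divisible by v and the branch is v² ≈ u**3 to lowest order — this is a cusp.
Classification: cusp.


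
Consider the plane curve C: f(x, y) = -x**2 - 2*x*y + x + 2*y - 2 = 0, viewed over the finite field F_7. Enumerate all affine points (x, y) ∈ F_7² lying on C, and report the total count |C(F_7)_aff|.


Affine F_7-points: {(0, 1), (2, 5), (3, 5), (4, 0), (5, 6), (6, 1)}; count = 6.

For each of the 49 pairs (x, y) ∈ F_7², evaluate f(x, y) mod 7. Record the zeros.
  x = 0: [0↦5, 1↦0, 2↦2, 3↦4, 4↦6, 5↦1, 6↦3]  zeros at y ∈ {1}
  x = 1: [0↦5, 1↦5, 2↦5, 3↦5, 4↦5, 5↦5, 6↦5]  zeros at y ∈ ∅
  x = 2: [0↦3, 1↦1, 2↦6, 3↦4, 4↦2, 5↦0, 6↦5]  zeros at y ∈ {5}
  x = 3: [0↦6, 1↦2, 2↦5, 3↦1, 4↦4, 5↦0, 6↦3]  zeros at y ∈ {5}
  x = 4: [0↦0, 1↦1, 2↦2, 3↦3, 4↦4, 5↦5, 6↦6]  zeros at y ∈ {0}
  x = 5: [0↦6, 1↦5, 2↦4, 3↦3, 4↦2, 5↦1, 6↦0]  zeros at y ∈ {6}
  x = 6: [0↦3, 1↦0, 2↦4, 3↦1, 4↦5, 5↦2, 6↦6]  zeros at y ∈ {1}
Collecting zeros: affine points = {(0, 1), (2, 5), (3, 5), (4, 0), (5, 6), (6, 1)}.
Total count |C(F_7)_aff| = 6.


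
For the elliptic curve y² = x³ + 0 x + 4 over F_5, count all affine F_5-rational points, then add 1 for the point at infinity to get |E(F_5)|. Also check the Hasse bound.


Affine points = {(0, 2), (0, 3), (1, 0), (3, 1), (3, 4)}; affine count = 5; |E(F_5)| = 6.

Discriminant check: Δ ∝ 4a³ + 27b² = 4·0³ + 27·4² = 4·0 + 27·16 ≡ 2 (mod 5). Nonzero ⇒ E is nonsingular.
For each x ∈ F_5, compute rhs = x³ + 0·x + 4 mod 5, then count y ∈ F_5 with y² ≡ rhs.
  x = 0: rhs = 4, matching y values: 2, 3 (2 points).
  x = 1: rhs = 0, matching y values: 0 (1 points).
  x = 2: rhs = 2, matching y values: none (0 points).
  x = 3: rhs = 1, matching y values: 1, 4 (2 points).
  x = 4: rhs = 3, matching y values: none (0 points).
Total affine count: 5.
Full point count |E(F_5)| = 5 + 1 = 6.
Hasse bound: |6 − (5+1)| = |0| = 0 ≤ 2√5 ≈ 4.4721 ✓.


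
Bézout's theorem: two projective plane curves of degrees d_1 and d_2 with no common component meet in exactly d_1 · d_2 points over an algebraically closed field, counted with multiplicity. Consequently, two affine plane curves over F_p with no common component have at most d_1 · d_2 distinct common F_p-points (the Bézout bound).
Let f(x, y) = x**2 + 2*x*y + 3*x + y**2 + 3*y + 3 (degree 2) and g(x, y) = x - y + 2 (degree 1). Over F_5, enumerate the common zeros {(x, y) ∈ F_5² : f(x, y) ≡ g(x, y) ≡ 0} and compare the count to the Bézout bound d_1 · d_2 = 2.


Common zeros: ∅; count = 0; Bézout bound = 2.

deg(f) = 2, deg(g) = 1, so Bézout bound = 2.
Scan x ∈ F_5. For each x, list the y ∈ F_5 with f(x, y) ≡ 0 and those with g(x, y) ≡ 0 (mod 5); the common zeros in that column are the intersection.
  x = 0: f ≡ 0 at y ∈ ∅; g ≡ 0 at y ∈ {2}; common: ∅.
  x = 1: f ≡ 0 at y ∈ ∅; g ≡ 0 at y ∈ {3}; common: ∅.
  x = 2: f ≡ 0 at y ∈ ∅; g ≡ 0 at y ∈ {4}; common: ∅.
  x = 3: f ≡ 0 at y ∈ ∅; g ≡ 0 at y ∈ {0}; common: ∅.
  x = 4: f ≡ 0 at y ∈ ∅; g ≡ 0 at y ∈ {1}; common: ∅.
Collecting: common zeros = ∅, so the count is 0.
Comparison with the Bézout bound: 0 ≤ 2 = deg(f)·deg(g), as expected for curves with no common component (the affine F_5-count falls short of the bound because intersections may lie at infinity, over extension fields, or carry multiplicity).


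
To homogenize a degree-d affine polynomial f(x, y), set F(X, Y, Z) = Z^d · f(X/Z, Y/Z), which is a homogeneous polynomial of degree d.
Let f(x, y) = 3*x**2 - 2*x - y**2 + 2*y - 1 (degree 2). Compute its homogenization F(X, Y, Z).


F(X, Y, Z) = 3*X**2 - 2*X*Z - Y**2 + 2*Y*Z - Z**2

deg(f) = 2.
Substitute x = X/Z, y = Y/Z into f, then multiply by Z^2.
  monomial 3·x^2·y^0 ↦ 3·X^2·Y^0·Z^0.
  monomial -2·x^1·y^0 ↦ -2·X^1·Y^0·Z^1.
  monomial -1·x^0·y^2 ↦ -1·X^0·Y^2·Z^0.
  monomial 2·x^0·y^1 ↦ 2·X^0·Y^1·Z^1.
  monomial -1·x^0·y^0 ↦ -1·X^0·Y^0·Z^2.
Collecting: F(X, Y, Z) = 3*X**2 - 2*X*Z - Y**2 + 2*Y*Z - Z**2.


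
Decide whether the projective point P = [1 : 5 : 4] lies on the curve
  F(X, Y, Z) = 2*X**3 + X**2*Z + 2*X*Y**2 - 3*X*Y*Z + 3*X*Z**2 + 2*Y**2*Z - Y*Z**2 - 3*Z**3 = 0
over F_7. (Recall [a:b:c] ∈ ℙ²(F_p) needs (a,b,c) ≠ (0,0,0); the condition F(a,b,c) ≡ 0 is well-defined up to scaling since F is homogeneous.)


F(1,5,4) ≡ 0 (mod 7); P is on the curve.

Evaluate F(1, 5, 4) term-by-term (mod 7).
  2*X**3 ↦ 2·1·1·1 = 2
  X**2*Z ↦ 1·1·1·4 = 4
  2*X*Y**2 ↦ 2·1·25·1 = 50
  -3*X*Y*Z ↦ -3·1·5·4 = -60
  3*X*Z**2 ↦ 3·1·1·16 = 48
  2*Y**2*Z ↦ 2·1·25·4 = 200
  -Y*Z**2 ↦ -1·1·5·16 = -80
  -3*Z**3 ↦ -3·1·1·64 = -192
Sum: F(1, 5, 4) = (2) + (4) + (50) + (-60) + (48) + (200) + (-80) + (-192) = -28.
Reducing mod 7: -28 ≡ 0 (mod 7).
Since F(a, b, c) ≡ 0 (mod 7), P lies on the curve.


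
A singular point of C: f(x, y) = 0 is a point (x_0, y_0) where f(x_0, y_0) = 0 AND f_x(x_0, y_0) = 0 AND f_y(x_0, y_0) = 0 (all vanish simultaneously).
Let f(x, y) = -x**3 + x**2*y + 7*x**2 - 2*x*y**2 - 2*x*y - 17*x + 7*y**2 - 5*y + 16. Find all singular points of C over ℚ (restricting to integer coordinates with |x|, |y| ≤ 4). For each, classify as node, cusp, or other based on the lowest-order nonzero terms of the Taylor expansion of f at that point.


Singular points: {(3, 1)}; classification: node.

Compute partial derivatives:
  f_x = -3*x**2 + 2*x*y + 14*x - 2*y**2 - 2*y - 17.
  f_y = x**2 - 4*x*y - 2*x + 14*y - 5.
Scan x_0 ∈ {−4, ..., 4}. For each x_0, f_y(x_0, y) is a polynomial in y; find its integer roots y ∈ {−4, ..., 4}, then test f_x and f at those candidates.
  x = -4: f_y(-4, y) = 30*y + 19; no integer root y with |y| ≤ 4.
  x = -3: f_y(-3, y) = 26*y + 10; no integer root y with |y| ≤ 4.
  x = -2: f_y(-2, y) = 22*y + 3; no integer root y with |y| ≤ 4.
  x = -1: f_y(-1, y) = 18*y - 2; no integer root y with |y| ≤ 4.
  x = 0: f_y(0, y) = 14*y - 5; no integer root y with |y| ≤ 4.
  x = 1: f_y(1, y) = 10*y - 6; no integer root y with |y| ≤ 4.
  x = 2: f_y(2, y) = 6*y - 5; no integer root y with |y| ≤ 4.
  x = 3: f_y(3, y) = 2*y - 2; vanishes at y ∈ {1}. (3, 1): f_x = 0, f = 0 — SINGULAR.
  x = 4: f_y(4, y) = 3 - 2*y; no integer root y with |y| ≤ 4.
Only singular point on the grid: (3, 1).
Classify: substitute x = 3 + u, y = 1 + v and expand: f = -u**3 + u**2*v - u**2 - 2*u*v**2 + v**2.
No constant or linear terms (consistent with a singular point). Quadratic part: -u**2 + v**2. Cubic part: -u**3 + u**2*v - 2*u*v**2.
The quadratic part v**2 - u**2 = (v − u)(v + u) splits into two distinct linear factors, so there are two distinct tangent lines y − 1 = ±(x − 3) — this is a node (ordinary double point).
Classification: node.


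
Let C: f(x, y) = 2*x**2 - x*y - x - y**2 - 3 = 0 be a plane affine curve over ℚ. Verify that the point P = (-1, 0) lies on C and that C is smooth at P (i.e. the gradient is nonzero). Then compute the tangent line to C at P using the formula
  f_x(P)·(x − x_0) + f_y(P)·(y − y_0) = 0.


Tangent line at P: -5*x + y - 5 = 0.

Step 1: f(-1, 0) = 0, so P lies on C.
Step 2: partial derivatives
  f_x(x, y) = 4*x - y - 1, f_y(x, y) = -x - 2*y.
  f_x(P) = -5, f_y(P) = 1 (gradient nonzero, so P is smooth).
Step 3: tangent line at P: -5·(x − -1) + 1·(y − 0) = 0.
Expanding: -5*x + y - 5 = 0.


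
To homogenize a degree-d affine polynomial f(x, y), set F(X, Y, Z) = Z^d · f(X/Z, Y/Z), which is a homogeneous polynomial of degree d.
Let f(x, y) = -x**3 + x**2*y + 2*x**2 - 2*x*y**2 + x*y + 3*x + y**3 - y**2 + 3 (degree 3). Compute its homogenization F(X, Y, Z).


F(X, Y, Z) = -X**3 + X**2*Y + 2*X**2*Z - 2*X*Y**2 + X*Y*Z + 3*X*Z**2 + Y**3 - Y**2*Z + 3*Z**3

deg(f) = 3.
Substitute x = X/Z, y = Y/Z into f, then multiply by Z^3.
  monomial -1·x^3·y^0 ↦ -1·X^3·Y^0·Z^0.
  monomial 1·x^2·y^1 ↦ 1·X^2·Y^1·Z^0.
  monomial 2·x^2·y^0 ↦ 2·X^2·Y^0·Z^1.
  monomial -2·x^1·y^2 ↦ -2·X^1·Y^2·Z^0.
  monomial 1·x^1·y^1 ↦ 1·X^1·Y^1·Z^1.
  monomial 3·x^1·y^0 ↦ 3·X^1·Y^0·Z^2.
  monomial 1·x^0·y^3 ↦ 1·X^0·Y^3·Z^0.
  monomial -1·x^0·y^2 ↦ -1·X^0·Y^2·Z^1.
  monomial 3·x^0·y^0 ↦ 3·X^0·Y^0·Z^3.
Collecting: F(X, Y, Z) = -X**3 + X**2*Y + 2*X**2*Z - 2*X*Y**2 + X*Y*Z + 3*X*Z**2 + Y**3 - Y**2*Z + 3*Z**3.


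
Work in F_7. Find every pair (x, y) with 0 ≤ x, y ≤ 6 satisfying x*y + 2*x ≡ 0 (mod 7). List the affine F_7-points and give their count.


Affine F_7-points: {(0, 0), (0, 1), (0, 2), (0, 3), (0, 4), (0, 5), (0, 6), (1, 5), (2, 5), (3, 5), (4, 5), (5, 5), (6, 5)}; count = 13.

For each of the 49 pairs (x, y) ∈ F_7², evaluate f(x, y) mod 7. Record the zeros.
  x = 0: [0↦0, 1↦0, 2↦0, 3↦0, 4↦0, 5↦0, 6↦0]  zeros at y ∈ {0, 1, 2, 3, 4, 5, 6}
  x = 1: [0↦2, 1↦3, 2↦4, 3↦5, 4↦6, 5↦0, 6↦1]  zeros at y ∈ {5}
  x = 2: [0↦4, 1↦6, 2↦1, 3↦3, 4↦5, 5↦0, 6↦2]  zeros at y ∈ {5}
  x = 3: [0↦6, 1↦2, 2↦5, 3↦1, 4↦4, 5↦0, 6↦3]  zeros at y ∈ {5}
  x = 4: [0↦1, 1↦5, 2↦2, 3↦6, 4↦3, 5↦0, 6↦4]  zeros at y ∈ {5}
  x = 5: [0↦3, 1↦1, 2↦6, 3↦4, 4↦2, 5↦0, 6↦5]  zeros at y ∈ {5}
  x = 6: [0↦5, 1↦4, 2↦3, 3↦2, 4↦1, 5↦0, 6↦6]  zeros at y ∈ {5}
Collecting zeros: affine points = {(0, 0), (0, 1), (0, 2), (0, 3), (0, 4), (0, 5), (0, 6), (1, 5), (2, 5), (3, 5), (4, 5), (5, 5), (6, 5)}.
Total count |C(F_7)_aff| = 13.


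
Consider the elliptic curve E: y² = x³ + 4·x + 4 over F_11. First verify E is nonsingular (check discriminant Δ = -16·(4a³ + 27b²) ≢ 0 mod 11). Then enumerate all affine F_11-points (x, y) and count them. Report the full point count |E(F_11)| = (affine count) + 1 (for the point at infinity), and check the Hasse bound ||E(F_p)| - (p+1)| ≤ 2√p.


Affine points = {(0, 2), (0, 9), (1, 3), (1, 8), (2, 3), (2, 8), (7, 1), (7, 10), (8, 3), (8, 8)}; affine count = 10; |E(F_11)| = 11.

Discriminant check: Δ ∝ 4a³ + 27b² = 4·4³ + 27·4² = 4·64 + 27·16 ≡ 6 (mod 11). Nonzero ⇒ E is nonsingular.
For each x ∈ F_11, compute rhs = x³ + 4·x + 4 mod 11, then count y ∈ F_11 with y² ≡ rhs.
  x = 0: rhs = 4, matching y values: 2, 9 (2 points).
  x = 1: rhs = 9, matching y values: 3, 8 (2 points).
  x = 2: rhs = 9, matching y values: 3, 8 (2 points).
  x = 3: rhs = 10, matching y values: none (0 points).
  x = 4: rhs = 7, matching y values: none (0 points).
  x = 5: rhs = 6, matching y values: none (0 points).
  x = 6: rhs = 2, matching y values: none (0 points).
  x = 7: rhs = 1, matching y values: 1, 10 (2 points).
  x = 8: rhs = 9, matching y values: 3, 8 (2 points).
  x = 9: rhs = 10, matching y values: none (0 points).
  x = 10: rhs = 10, matching y values: none (0 points).
Total affine count: 10.
Full point count |E(F_11)| = 10 + 1 = 11.
Hasse bound: |11 − (11+1)| = |-1| = 1 ≤ 2√11 ≈ 6.6332 ✓.


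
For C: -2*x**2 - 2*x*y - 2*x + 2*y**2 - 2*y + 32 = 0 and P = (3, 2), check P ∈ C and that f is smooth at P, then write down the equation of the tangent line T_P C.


Tangent line at P: 54 - 18*x = 0.

Step 1: f(3, 2) = 0, so P lies on C.
Step 2: partial derivatives
  f_x(x, y) = -4*x - 2*y - 2, f_y(x, y) = -2*x + 4*y - 2.
  f_x(P) = -18, f_y(P) = 0 (gradient nonzero, so P is smooth).
Step 3: tangent line at P: -18·(x − 3) + 0·(y − 2) = 0.
Expanding: 54 - 18*x = 0.


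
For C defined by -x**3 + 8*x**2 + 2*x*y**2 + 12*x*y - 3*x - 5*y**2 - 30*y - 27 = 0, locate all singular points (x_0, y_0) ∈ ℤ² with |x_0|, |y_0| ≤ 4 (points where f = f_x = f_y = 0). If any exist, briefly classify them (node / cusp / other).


Singular points: {(3, -3)}; classification: node.

Compute partial derivatives:
  f_x = -3*x**2 + 16*x + 2*y**2 + 12*y - 3.
  f_y = 4*x*y + 12*x - 10*y - 30.
Scan x_0 ∈ {−4, ..., 4}. For each x_0, f_y(x_0, y) is a polynomial in y; find its integer roots y ∈ {−4, ..., 4}, then test f_x and f at those candidates.
  x = -4: f_y(-4, y) = -26*y - 78; vanishes at y ∈ {-3}. (-4, -3): f_x = -133 ≠ 0.
  x = -3: f_y(-3, y) = -22*y - 66; vanishes at y ∈ {-3}. (-3, -3): f_x = -96 ≠ 0.
  x = -2: f_y(-2, y) = -18*y - 54; vanishes at y ∈ {-3}. (-2, -3): f_x = -65 ≠ 0.
  x = -1: f_y(-1, y) = -14*y - 42; vanishes at y ∈ {-3}. (-1, -3): f_x = -40 ≠ 0.
  x = 0: f_y(0, y) = -10*y - 30; vanishes at y ∈ {-3}. (0, -3): f_x = -21 ≠ 0.
  x = 1: f_y(1, y) = -6*y - 18; vanishes at y ∈ {-3}. (1, -3): f_x = -8 ≠ 0.
  x = 2: f_y(2, y) = -2*y - 6; vanishes at y ∈ {-3}. (2, -3): f_x = -1 ≠ 0.
  x = 3: f_y(3, y) = 2*y + 6; vanishes at y ∈ {-3}. (3, -3): f_x = 0, f = 0 — SINGULAR.
  x = 4: f_y(4, y) = 6*y + 18; vanishes at y ∈ {-3}. (4, -3): f_x = -5 ≠ 0.
Only singular point on the grid: (3, -3).
Classify: substitute x = 3 + u, y = -3 + v and expand: f = -u**3 - u**2 + 2*u*v**2 + v**2.
No constant or linear terms (consistent with a singular point). Quadratic part: -u**2 + v**2. Cubic part: -u**3 + 2*u*v**2.
The quadratic part v**2 - u**2 = (v − u)(v + u) splits into two distinct linear factors, so there are two distinct tangent lines y − -3 = ±(x − 3) — this is a node (ordinary double point).
Classification: node.


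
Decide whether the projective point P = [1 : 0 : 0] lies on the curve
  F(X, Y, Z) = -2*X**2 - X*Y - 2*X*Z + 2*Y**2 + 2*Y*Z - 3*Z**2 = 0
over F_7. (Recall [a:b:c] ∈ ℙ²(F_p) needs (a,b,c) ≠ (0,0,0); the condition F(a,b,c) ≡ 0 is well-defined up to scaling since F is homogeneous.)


F(1,0,0) ≡ 5 (mod 7); P is NOT on the curve.

Evaluate F(1, 0, 0) term-by-term (mod 7).
  -2*X**2 ↦ -2·1·1·1 = -2
  -X*Y ↦ -1·1·0·1 = 0
  -2*X*Z ↦ -2·1·1·0 = 0
  2*Y**2 ↦ 2·1·0·1 = 0
  2*Y*Z ↦ 2·1·0·0 = 0
  -3*Z**2 ↦ -3·1·1·0 = 0
Sum: F(1, 0, 0) = (-2) + (0) + (0) + (0) + (0) + (0) = -2.
Reducing mod 7: -2 ≡ 5 (mod 7).
Since F(a, b, c) ≡ 5 ≠ 0 (mod 7), P does NOT lie on the curve.


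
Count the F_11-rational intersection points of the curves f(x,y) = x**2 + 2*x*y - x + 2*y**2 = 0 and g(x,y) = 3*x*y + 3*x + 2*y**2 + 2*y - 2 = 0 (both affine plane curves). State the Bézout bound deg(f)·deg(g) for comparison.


Common zeros: ∅; count = 0; Bézout bound = 4.

deg(f) = 2, deg(g) = 2, so Bézout bound = 4.
Scan x ∈ F_11. For each x, list the y ∈ F_11 with f(x, y) ≡ 0 and those with g(x, y) ≡ 0 (mod 11); the common zeros in that column are the intersection.
  x = 0: f ≡ 0 at y ∈ {0}; g ≡ 0 at y ∈ {3, 7}; common: ∅.
  x = 1: f ≡ 0 at y ∈ {0, 10}; g ≡ 0 at y ∈ ∅; common: ∅.
  x = 2: f ≡ 0 at y ∈ {10}; g ≡ 0 at y ∈ ∅; common: ∅.
  x = 3: f ≡ 0 at y ∈ ∅; g ≡ 0 at y ∈ ∅; common: ∅.
  x = 4: f ≡ 0 at y ∈ {1, 6}; g ≡ 0 at y ∈ ∅; common: ∅.
  x = 5: f ≡ 0 at y ∈ ∅; g ≡ 0 at y ∈ {2, 6}; common: ∅.
  x = 6: f ≡ 0 at y ∈ {1, 4}; g ≡ 0 at y ∈ ∅; common: ∅.
  x = 7: f ≡ 0 at y ∈ {6, 9}; g ≡ 0 at y ∈ {1, 4}; common: ∅.
  x = 8: f ≡ 0 at y ∈ ∅; g ≡ 0 at y ∈ {0, 9}; common: ∅.
  x = 9: f ≡ 0 at y ∈ {4, 9}; g ≡ 0 at y ∈ {5, 8}; common: ∅.
  x = 10: f ≡ 0 at y ∈ ∅; g ≡ 0 at y ∈ ∅; common: ∅.
Collecting: common zeros = ∅, so the count is 0.
Comparison with the Bézout bound: 0 ≤ 4 = deg(f)·deg(g), as expected for curves with no common component (the affine F_11-count falls short of the bound because intersections may lie at infinity, over extension fields, or carry multiplicity).


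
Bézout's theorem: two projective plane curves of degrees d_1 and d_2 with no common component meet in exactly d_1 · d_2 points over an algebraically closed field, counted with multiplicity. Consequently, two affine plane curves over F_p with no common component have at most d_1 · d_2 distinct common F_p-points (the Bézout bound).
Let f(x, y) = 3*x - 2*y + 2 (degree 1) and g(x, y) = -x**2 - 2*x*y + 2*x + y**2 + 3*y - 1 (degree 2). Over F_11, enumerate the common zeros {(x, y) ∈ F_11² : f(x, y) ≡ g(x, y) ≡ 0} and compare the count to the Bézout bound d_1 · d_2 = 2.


Common zeros: {(2, 4), (7, 6)}; count = 2; Bézout bound = 2.

deg(f) = 1, deg(g) = 2, so Bézout bound = 2.
Scan x ∈ F_11. For each x, list the y ∈ F_11 with f(x, y) ≡ 0 and those with g(x, y) ≡ 0 (mod 11); the common zeros in that column are the intersection.
  x = 0: f ≡ 0 at y ∈ {1}; g ≡ 0 at y ∈ ∅; common: ∅.
  x = 1: f ≡ 0 at y ∈ {8}; g ≡ 0 at y ∈ {0, 10}; common: ∅.
  x = 2: f ≡ 0 at y ∈ {4}; g ≡ 0 at y ∈ {4, 8}; common: {4}.
  x = 3: f ≡ 0 at y ∈ {0}; g ≡ 0 at y ∈ {4, 10}; common: ∅.
  x = 4: f ≡ 0 at y ∈ {7}; g ≡ 0 at y ∈ ∅; common: ∅.
  x = 5: f ≡ 0 at y ∈ {3}; g ≡ 0 at y ∈ {1, 6}; common: ∅.
  x = 6: f ≡ 0 at y ∈ {10}; g ≡ 0 at y ∈ {1, 8}; common: ∅.
  x = 7: f ≡ 0 at y ∈ {6}; g ≡ 0 at y ∈ {5, 6}; common: {6}.
  x = 8: f ≡ 0 at y ∈ {2}; g ≡ 0 at y ∈ ∅; common: ∅.
  x = 9: f ≡ 0 at y ∈ {9}; g ≡ 0 at y ∈ ∅; common: ∅.
  x = 10: f ≡ 0 at y ∈ {5}; g ≡ 0 at y ∈ ∅; common: ∅.
Collecting: common zeros = {(2, 4), (7, 6)}, so the count is 2.
Comparison with the Bézout bound: 2 ≤ 2 = deg(f)·deg(g), as expected for curves with no common component (the bound is attained).


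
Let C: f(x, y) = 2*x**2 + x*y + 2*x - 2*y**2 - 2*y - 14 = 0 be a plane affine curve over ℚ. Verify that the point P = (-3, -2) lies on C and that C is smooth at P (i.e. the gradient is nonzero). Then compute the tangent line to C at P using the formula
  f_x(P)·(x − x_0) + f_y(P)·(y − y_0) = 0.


Tangent line at P: -12*x + 3*y - 30 = 0.

Step 1: f(-3, -2) = 0, so P lies on C.
Step 2: partial derivatives
  f_x(x, y) = 4*x + y + 2, f_y(x, y) = x - 4*y - 2.
  f_x(P) = -12, f_y(P) = 3 (gradient nonzero, so P is smooth).
Step 3: tangent line at P: -12·(x − -3) + 3·(y − -2) = 0.
Expanding: -12*x + 3*y - 30 = 0.


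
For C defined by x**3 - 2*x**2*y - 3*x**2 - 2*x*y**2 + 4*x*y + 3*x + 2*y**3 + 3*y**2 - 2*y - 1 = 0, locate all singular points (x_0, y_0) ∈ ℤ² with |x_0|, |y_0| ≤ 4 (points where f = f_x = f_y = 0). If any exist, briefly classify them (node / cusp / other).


Singular points: {(1, 0)}; classification: cusp.

Compute partial derivatives:
  f_x = 3*x**2 - 4*x*y - 6*x - 2*y**2 + 4*y + 3.
  f_y = -2*x**2 - 4*x*y + 4*x + 6*y**2 + 6*y - 2.
Scan x_0 ∈ {−4, ..., 4}. For each x_0, f_y(x_0, y) is a polynomial in y; find its integer roots y ∈ {−4, ..., 4}, then test f_x and f at those candidates.
  x = -4: f_y(-4, y) = 6*y**2 + 22*y - 50; no integer root y with |y| ≤ 4.
  x = -3: f_y(-3, y) = 6*y**2 + 18*y - 32; no integer root y with |y| ≤ 4.
  x = -2: f_y(-2, y) = 6*y**2 + 14*y - 18; no integer root y with |y| ≤ 4.
  x = -1: f_y(-1, y) = 6*y**2 + 10*y - 8; no integer root y with |y| ≤ 4.
  x = 0: f_y(0, y) = 6*y**2 + 6*y - 2; no integer root y with |y| ≤ 4.
  x = 1: f_y(1, y) = 6*y**2 + 2*y; vanishes at y ∈ {0}. (1, 0): f_x = 0, f = 0 — SINGULAR.
  x = 2: f_y(2, y) = 6*y**2 - 2*y - 2; no integer root y with |y| ≤ 4.
  x = 3: f_y(3, y) = 6*y**2 - 6*y - 8; no integer root y with |y| ≤ 4.
  x = 4: f_y(4, y) = 6*y**2 - 10*y - 18; no integer root y with |y| ≤ 4.
Only singular point on the grid: (1, 0).
Classify: substitute x = 1 + u, y = 0 + v and expand: f = u**3 - 2*u**2*v - 2*u*v**2 + 2*v**3 + v**2.
No constant or linear terms (consistent with a singular point). Quadratic part: v**2. Cubic part: u**3 - 2*u**2*v - 2*u*v**2 + 2*v**3.
The quadratic part v**2 is a perfect square, so there is a single (double) tangent line v = 0, i.e. y = 0. Restricting the cubic part to that line (v = 0) leaves u**3 ≠ 0, so f is not divisible by v and the branch is v² ≈ -u**3 to lowest order — this is a cusp.
Classification: cusp.


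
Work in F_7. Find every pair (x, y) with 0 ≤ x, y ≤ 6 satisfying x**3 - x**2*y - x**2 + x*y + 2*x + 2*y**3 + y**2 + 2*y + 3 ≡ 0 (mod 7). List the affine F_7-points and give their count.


Affine F_7-points: {(0, 6), (2, 1), (5, 1)}; count = 3.

For each of the 49 pairs (x, y) ∈ F_7², evaluate f(x, y) mod 7. Record the zeros.
  x = 0: [0↦3, 1↦1, 2↦6, 3↦2, 4↦1, 5↦1, 6↦0]  zeros at y ∈ {6}
  x = 1: [0↦5, 1↦3, 2↦1, 3↦4, 4↦3, 5↦3, 6↦2]  zeros at y ∈ ∅
  x = 2: [0↦4, 1↦0, 2↦3, 3↦4, 4↦1, 5↦6, 6↦3]  zeros at y ∈ {1}
  x = 3: [0↦6, 1↦5, 2↦4, 3↦1, 4↦1, 5↦2, 6↦2]  zeros at y ∈ ∅
  x = 4: [0↦3, 1↦3, 2↦3, 3↦1, 4↦2, 5↦4, 6↦5]  zeros at y ∈ ∅
  x = 5: [0↦1, 1↦0, 2↦6, 3↦3, 4↦3, 5↦4, 6↦4]  zeros at y ∈ {1}
  x = 6: [0↦6, 1↦2, 2↦5, 3↦6, 4↦3, 5↦1, 6↦5]  zeros at y ∈ ∅
Collecting zeros: affine points = {(0, 6), (2, 1), (5, 1)}.
Total count |C(F_7)_aff| = 3.


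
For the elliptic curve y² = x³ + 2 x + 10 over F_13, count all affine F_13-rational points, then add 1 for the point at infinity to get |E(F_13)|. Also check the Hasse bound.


Affine points = {(0, 6), (0, 7), (1, 0), (2, 3), (2, 10), (3, 2), (3, 11), (4, 2), (4, 11), (6, 2), (6, 11), (7, 4), (7, 9), (9, 4), (9, 9), (10, 4), (10, 9)}; affine count = 17; |E(F_13)| = 18.

Discriminant check: Δ ∝ 4a³ + 27b² = 4·2³ + 27·10² = 4·8 + 27·100 ≡ 2 (mod 13). Nonzero ⇒ E is nonsingular.
For each x ∈ F_13, compute rhs = x³ + 2·x + 10 mod 13, then count y ∈ F_13 with y² ≡ rhs.
  x = 0: rhs = 10, matching y values: 6, 7 (2 points).
  x = 1: rhs = 0, matching y values: 0 (1 points).
  x = 2: rhs = 9, matching y values: 3, 10 (2 points).
  x = 3: rhs = 4, matching y values: 2, 11 (2 points).
  x = 4: rhs = 4, matching y values: 2, 11 (2 points).
  x = 5: rhs = 2, matching y values: none (0 points).
  x = 6: rhs = 4, matching y values: 2, 11 (2 points).
  x = 7: rhs = 3, matching y values: 4, 9 (2 points).
  x = 8: rhs = 5, matching y values: none (0 points).
  x = 9: rhs = 3, matching y values: 4, 9 (2 points).
  x = 10: rhs = 3, matching y values: 4, 9 (2 points).
  x = 11: rhs = 11, matching y values: none (0 points).
  x = 12: rhs = 7, matching y values: none (0 points).
Total affine count: 17.
Full point count |E(F_13)| = 17 + 1 = 18.
Hasse bound: |18 − (13+1)| = |4| = 4 ≤ 2√13 ≈ 7.2111 ✓.


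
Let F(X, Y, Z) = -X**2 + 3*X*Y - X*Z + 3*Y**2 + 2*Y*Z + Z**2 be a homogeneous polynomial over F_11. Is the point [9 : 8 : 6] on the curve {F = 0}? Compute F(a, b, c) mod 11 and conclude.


F(9,8,6) ≡ 9 (mod 11); P is NOT on the curve.

Evaluate F(9, 8, 6) term-by-term (mod 11).
  -X**2 ↦ -1·81·1·1 = -81
  3*X*Y ↦ 3·9·8·1 = 216
  -X*Z ↦ -1·9·1·6 = -54
  3*Y**2 ↦ 3·1·64·1 = 192
  2*Y*Z ↦ 2·1·8·6 = 96
  Z**2 ↦ 1·1·1·36 = 36
Sum: F(9, 8, 6) = (-81) + (216) + (-54) + (192) + (96) + (36) = 405.
Reducing mod 11: 405 ≡ 9 (mod 11).
Since F(a, b, c) ≡ 9 ≠ 0 (mod 11), P does NOT lie on the curve.


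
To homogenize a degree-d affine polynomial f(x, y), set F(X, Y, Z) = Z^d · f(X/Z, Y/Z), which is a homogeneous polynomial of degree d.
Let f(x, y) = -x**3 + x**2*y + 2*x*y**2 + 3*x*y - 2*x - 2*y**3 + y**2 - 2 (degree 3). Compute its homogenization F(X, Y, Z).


F(X, Y, Z) = -X**3 + X**2*Y + 2*X*Y**2 + 3*X*Y*Z - 2*X*Z**2 - 2*Y**3 + Y**2*Z - 2*Z**3

deg(f) = 3.
Substitute x = X/Z, y = Y/Z into f, then multiply by Z^3.
  monomial -1·x^3·y^0 ↦ -1·X^3·Y^0·Z^0.
  monomial 1·x^2·y^1 ↦ 1·X^2·Y^1·Z^0.
  monomial 2·x^1·y^2 ↦ 2·X^1·Y^2·Z^0.
  monomial 3·x^1·y^1 ↦ 3·X^1·Y^1·Z^1.
  monomial -2·x^1·y^0 ↦ -2·X^1·Y^0·Z^2.
  monomial -2·x^0·y^3 ↦ -2·X^0·Y^3·Z^0.
  monomial 1·x^0·y^2 ↦ 1·X^0·Y^2·Z^1.
  monomial -2·x^0·y^0 ↦ -2·X^0·Y^0·Z^3.
Collecting: F(X, Y, Z) = -X**3 + X**2*Y + 2*X*Y**2 + 3*X*Y*Z - 2*X*Z**2 - 2*Y**3 + Y**2*Z - 2*Z**3.


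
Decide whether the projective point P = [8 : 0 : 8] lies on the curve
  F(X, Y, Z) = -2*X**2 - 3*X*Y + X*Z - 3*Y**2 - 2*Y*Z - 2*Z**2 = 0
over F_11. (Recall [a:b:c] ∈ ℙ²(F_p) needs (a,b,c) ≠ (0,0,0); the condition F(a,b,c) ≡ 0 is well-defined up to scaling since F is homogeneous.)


F(8,0,8) ≡ 6 (mod 11); P is NOT on the curve.

Evaluate F(8, 0, 8) term-by-term (mod 11).
  -2*X**2 ↦ -2·64·1·1 = -128
  -3*X*Y ↦ -3·8·0·1 = 0
  X*Z ↦ 1·8·1·8 = 64
  -3*Y**2 ↦ -3·1·0·1 = 0
  -2*Y*Z ↦ -2·1·0·8 = 0
  -2*Z**2 ↦ -2·1·1·64 = -128
Sum: F(8, 0, 8) = (-128) + (0) + (64) + (0) + (0) + (-128) = -192.
Reducing mod 11: -192 ≡ 6 (mod 11).
Since F(a, b, c) ≡ 6 ≠ 0 (mod 11), P does NOT lie on the curve.


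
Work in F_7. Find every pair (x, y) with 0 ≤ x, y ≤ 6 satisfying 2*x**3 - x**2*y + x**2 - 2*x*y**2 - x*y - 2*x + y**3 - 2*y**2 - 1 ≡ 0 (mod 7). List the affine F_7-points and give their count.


Affine F_7-points: {(1, 0), (2, 6), (3, 0), (3, 4), (4, 2), (6, 0)}; count = 6.

For each of the 49 pairs (x, y) ∈ F_7², evaluate f(x, y) mod 7. Record the zeros.
  x = 0: [0↦6, 1↦5, 2↦6, 3↦1, 4↦3, 5↦4, 6↦3]  zeros at y ∈ ∅
  x = 1: [0↦0, 1↦2, 2↦2, 3↦6, 4↦6, 5↦1, 6↦4]  zeros at y ∈ {0}
  x = 2: [0↦1, 1↦4, 2↦1, 3↦5, 4↦1, 5↦2, 6↦0]  zeros at y ∈ {6}
  x = 3: [0↦0, 1↦2, 2↦1, 3↦3, 4↦0, 5↦5, 6↦3]  zeros at y ∈ {0, 4}
  x = 4: [0↦2, 1↦1, 2↦0, 3↦5, 4↦1, 5↦1, 6↦4]  zeros at y ∈ {2}
  x = 5: [0↦5, 1↦6, 2↦3, 3↦2, 4↦2, 5↦2, 6↦1]  zeros at y ∈ ∅
  x = 6: [0↦0, 1↦1, 2↦1, 3↦6, 4↦1, 5↦6, 6↦6]  zeros at y ∈ {0}
Collecting zeros: affine points = {(1, 0), (2, 6), (3, 0), (3, 4), (4, 2), (6, 0)}.
Total count |C(F_7)_aff| = 6.
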